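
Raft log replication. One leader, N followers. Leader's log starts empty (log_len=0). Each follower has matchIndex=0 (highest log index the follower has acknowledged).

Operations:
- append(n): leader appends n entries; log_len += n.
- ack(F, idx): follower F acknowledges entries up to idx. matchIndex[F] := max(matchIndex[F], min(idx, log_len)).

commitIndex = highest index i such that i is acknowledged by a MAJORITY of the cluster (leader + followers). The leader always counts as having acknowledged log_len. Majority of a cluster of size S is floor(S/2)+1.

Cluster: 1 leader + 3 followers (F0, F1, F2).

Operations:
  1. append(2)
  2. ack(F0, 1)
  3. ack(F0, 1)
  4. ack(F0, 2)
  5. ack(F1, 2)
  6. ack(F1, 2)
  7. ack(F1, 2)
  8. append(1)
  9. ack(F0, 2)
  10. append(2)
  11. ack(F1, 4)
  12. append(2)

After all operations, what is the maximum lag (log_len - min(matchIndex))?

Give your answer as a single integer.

Answer: 7

Derivation:
Op 1: append 2 -> log_len=2
Op 2: F0 acks idx 1 -> match: F0=1 F1=0 F2=0; commitIndex=0
Op 3: F0 acks idx 1 -> match: F0=1 F1=0 F2=0; commitIndex=0
Op 4: F0 acks idx 2 -> match: F0=2 F1=0 F2=0; commitIndex=0
Op 5: F1 acks idx 2 -> match: F0=2 F1=2 F2=0; commitIndex=2
Op 6: F1 acks idx 2 -> match: F0=2 F1=2 F2=0; commitIndex=2
Op 7: F1 acks idx 2 -> match: F0=2 F1=2 F2=0; commitIndex=2
Op 8: append 1 -> log_len=3
Op 9: F0 acks idx 2 -> match: F0=2 F1=2 F2=0; commitIndex=2
Op 10: append 2 -> log_len=5
Op 11: F1 acks idx 4 -> match: F0=2 F1=4 F2=0; commitIndex=2
Op 12: append 2 -> log_len=7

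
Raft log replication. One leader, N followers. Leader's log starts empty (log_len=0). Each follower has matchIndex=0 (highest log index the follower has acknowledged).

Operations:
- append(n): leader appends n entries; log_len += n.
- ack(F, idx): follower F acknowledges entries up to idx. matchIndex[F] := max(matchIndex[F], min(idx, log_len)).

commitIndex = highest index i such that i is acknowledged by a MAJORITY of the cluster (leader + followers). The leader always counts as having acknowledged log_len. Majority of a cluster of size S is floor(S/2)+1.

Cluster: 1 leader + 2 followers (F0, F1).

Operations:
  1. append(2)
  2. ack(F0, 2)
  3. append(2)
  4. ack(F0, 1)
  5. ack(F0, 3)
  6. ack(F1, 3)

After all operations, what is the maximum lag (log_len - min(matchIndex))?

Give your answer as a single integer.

Answer: 1

Derivation:
Op 1: append 2 -> log_len=2
Op 2: F0 acks idx 2 -> match: F0=2 F1=0; commitIndex=2
Op 3: append 2 -> log_len=4
Op 4: F0 acks idx 1 -> match: F0=2 F1=0; commitIndex=2
Op 5: F0 acks idx 3 -> match: F0=3 F1=0; commitIndex=3
Op 6: F1 acks idx 3 -> match: F0=3 F1=3; commitIndex=3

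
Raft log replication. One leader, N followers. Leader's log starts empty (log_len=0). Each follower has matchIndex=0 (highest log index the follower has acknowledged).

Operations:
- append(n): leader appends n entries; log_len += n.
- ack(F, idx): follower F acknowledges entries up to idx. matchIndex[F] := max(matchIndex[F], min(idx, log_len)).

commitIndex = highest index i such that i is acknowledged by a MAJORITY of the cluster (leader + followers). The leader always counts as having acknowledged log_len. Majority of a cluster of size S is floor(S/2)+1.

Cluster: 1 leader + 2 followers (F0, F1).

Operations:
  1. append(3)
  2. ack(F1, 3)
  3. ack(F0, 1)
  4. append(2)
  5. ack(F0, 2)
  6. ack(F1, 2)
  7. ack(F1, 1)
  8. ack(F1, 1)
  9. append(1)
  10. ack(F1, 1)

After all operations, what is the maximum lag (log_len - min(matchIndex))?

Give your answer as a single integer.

Answer: 4

Derivation:
Op 1: append 3 -> log_len=3
Op 2: F1 acks idx 3 -> match: F0=0 F1=3; commitIndex=3
Op 3: F0 acks idx 1 -> match: F0=1 F1=3; commitIndex=3
Op 4: append 2 -> log_len=5
Op 5: F0 acks idx 2 -> match: F0=2 F1=3; commitIndex=3
Op 6: F1 acks idx 2 -> match: F0=2 F1=3; commitIndex=3
Op 7: F1 acks idx 1 -> match: F0=2 F1=3; commitIndex=3
Op 8: F1 acks idx 1 -> match: F0=2 F1=3; commitIndex=3
Op 9: append 1 -> log_len=6
Op 10: F1 acks idx 1 -> match: F0=2 F1=3; commitIndex=3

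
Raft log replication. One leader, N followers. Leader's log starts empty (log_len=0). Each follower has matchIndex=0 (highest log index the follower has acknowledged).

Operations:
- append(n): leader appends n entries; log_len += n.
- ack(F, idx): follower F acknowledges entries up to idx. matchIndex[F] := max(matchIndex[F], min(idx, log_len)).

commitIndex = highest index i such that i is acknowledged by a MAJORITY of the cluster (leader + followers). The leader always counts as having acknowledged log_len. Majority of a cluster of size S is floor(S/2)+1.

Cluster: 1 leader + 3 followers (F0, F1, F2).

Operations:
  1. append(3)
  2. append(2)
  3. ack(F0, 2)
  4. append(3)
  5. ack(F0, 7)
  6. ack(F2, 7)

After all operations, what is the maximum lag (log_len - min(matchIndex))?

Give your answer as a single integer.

Answer: 8

Derivation:
Op 1: append 3 -> log_len=3
Op 2: append 2 -> log_len=5
Op 3: F0 acks idx 2 -> match: F0=2 F1=0 F2=0; commitIndex=0
Op 4: append 3 -> log_len=8
Op 5: F0 acks idx 7 -> match: F0=7 F1=0 F2=0; commitIndex=0
Op 6: F2 acks idx 7 -> match: F0=7 F1=0 F2=7; commitIndex=7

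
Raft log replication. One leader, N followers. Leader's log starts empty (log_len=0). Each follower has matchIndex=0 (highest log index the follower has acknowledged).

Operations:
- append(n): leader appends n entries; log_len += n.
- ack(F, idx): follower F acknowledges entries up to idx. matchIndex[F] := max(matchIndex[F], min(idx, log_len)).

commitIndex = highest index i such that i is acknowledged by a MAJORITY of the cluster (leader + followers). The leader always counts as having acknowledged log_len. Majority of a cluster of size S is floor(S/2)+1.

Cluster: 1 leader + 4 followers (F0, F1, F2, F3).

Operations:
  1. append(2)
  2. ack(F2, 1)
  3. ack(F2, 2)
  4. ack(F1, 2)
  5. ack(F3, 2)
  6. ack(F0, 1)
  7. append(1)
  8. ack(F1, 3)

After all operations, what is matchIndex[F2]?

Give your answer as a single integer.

Answer: 2

Derivation:
Op 1: append 2 -> log_len=2
Op 2: F2 acks idx 1 -> match: F0=0 F1=0 F2=1 F3=0; commitIndex=0
Op 3: F2 acks idx 2 -> match: F0=0 F1=0 F2=2 F3=0; commitIndex=0
Op 4: F1 acks idx 2 -> match: F0=0 F1=2 F2=2 F3=0; commitIndex=2
Op 5: F3 acks idx 2 -> match: F0=0 F1=2 F2=2 F3=2; commitIndex=2
Op 6: F0 acks idx 1 -> match: F0=1 F1=2 F2=2 F3=2; commitIndex=2
Op 7: append 1 -> log_len=3
Op 8: F1 acks idx 3 -> match: F0=1 F1=3 F2=2 F3=2; commitIndex=2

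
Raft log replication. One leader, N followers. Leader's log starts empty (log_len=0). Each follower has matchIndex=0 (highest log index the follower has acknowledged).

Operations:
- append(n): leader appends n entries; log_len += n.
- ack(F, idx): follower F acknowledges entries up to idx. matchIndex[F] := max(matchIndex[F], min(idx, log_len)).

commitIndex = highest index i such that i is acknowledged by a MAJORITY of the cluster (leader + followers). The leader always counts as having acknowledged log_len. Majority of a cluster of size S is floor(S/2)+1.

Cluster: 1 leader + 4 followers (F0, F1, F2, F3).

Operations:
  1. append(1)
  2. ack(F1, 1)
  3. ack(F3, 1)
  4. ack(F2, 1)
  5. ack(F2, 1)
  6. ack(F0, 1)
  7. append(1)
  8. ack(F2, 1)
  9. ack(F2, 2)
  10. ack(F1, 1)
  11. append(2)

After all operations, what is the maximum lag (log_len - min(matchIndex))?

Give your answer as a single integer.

Op 1: append 1 -> log_len=1
Op 2: F1 acks idx 1 -> match: F0=0 F1=1 F2=0 F3=0; commitIndex=0
Op 3: F3 acks idx 1 -> match: F0=0 F1=1 F2=0 F3=1; commitIndex=1
Op 4: F2 acks idx 1 -> match: F0=0 F1=1 F2=1 F3=1; commitIndex=1
Op 5: F2 acks idx 1 -> match: F0=0 F1=1 F2=1 F3=1; commitIndex=1
Op 6: F0 acks idx 1 -> match: F0=1 F1=1 F2=1 F3=1; commitIndex=1
Op 7: append 1 -> log_len=2
Op 8: F2 acks idx 1 -> match: F0=1 F1=1 F2=1 F3=1; commitIndex=1
Op 9: F2 acks idx 2 -> match: F0=1 F1=1 F2=2 F3=1; commitIndex=1
Op 10: F1 acks idx 1 -> match: F0=1 F1=1 F2=2 F3=1; commitIndex=1
Op 11: append 2 -> log_len=4

Answer: 3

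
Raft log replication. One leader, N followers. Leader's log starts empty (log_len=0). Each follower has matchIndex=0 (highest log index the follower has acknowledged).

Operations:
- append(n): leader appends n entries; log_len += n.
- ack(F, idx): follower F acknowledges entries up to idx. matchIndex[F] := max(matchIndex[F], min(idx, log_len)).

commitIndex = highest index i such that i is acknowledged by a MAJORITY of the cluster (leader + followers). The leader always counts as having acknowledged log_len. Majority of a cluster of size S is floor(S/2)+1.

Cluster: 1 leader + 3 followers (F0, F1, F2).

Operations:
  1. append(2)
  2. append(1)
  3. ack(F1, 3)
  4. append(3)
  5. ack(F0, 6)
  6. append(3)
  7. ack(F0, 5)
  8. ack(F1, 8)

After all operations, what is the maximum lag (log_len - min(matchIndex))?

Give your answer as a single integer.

Op 1: append 2 -> log_len=2
Op 2: append 1 -> log_len=3
Op 3: F1 acks idx 3 -> match: F0=0 F1=3 F2=0; commitIndex=0
Op 4: append 3 -> log_len=6
Op 5: F0 acks idx 6 -> match: F0=6 F1=3 F2=0; commitIndex=3
Op 6: append 3 -> log_len=9
Op 7: F0 acks idx 5 -> match: F0=6 F1=3 F2=0; commitIndex=3
Op 8: F1 acks idx 8 -> match: F0=6 F1=8 F2=0; commitIndex=6

Answer: 9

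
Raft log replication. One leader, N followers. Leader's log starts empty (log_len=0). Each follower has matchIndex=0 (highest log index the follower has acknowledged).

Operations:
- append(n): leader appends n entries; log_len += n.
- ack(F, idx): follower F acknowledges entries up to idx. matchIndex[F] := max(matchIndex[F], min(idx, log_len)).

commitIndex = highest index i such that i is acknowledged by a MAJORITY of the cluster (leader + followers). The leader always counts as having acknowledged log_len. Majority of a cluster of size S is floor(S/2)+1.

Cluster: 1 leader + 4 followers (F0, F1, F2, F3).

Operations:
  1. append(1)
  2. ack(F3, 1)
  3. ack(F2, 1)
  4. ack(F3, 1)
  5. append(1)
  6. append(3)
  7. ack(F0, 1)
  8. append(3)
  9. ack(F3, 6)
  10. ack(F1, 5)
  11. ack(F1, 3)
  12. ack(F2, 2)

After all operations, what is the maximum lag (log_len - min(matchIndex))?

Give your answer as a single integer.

Op 1: append 1 -> log_len=1
Op 2: F3 acks idx 1 -> match: F0=0 F1=0 F2=0 F3=1; commitIndex=0
Op 3: F2 acks idx 1 -> match: F0=0 F1=0 F2=1 F3=1; commitIndex=1
Op 4: F3 acks idx 1 -> match: F0=0 F1=0 F2=1 F3=1; commitIndex=1
Op 5: append 1 -> log_len=2
Op 6: append 3 -> log_len=5
Op 7: F0 acks idx 1 -> match: F0=1 F1=0 F2=1 F3=1; commitIndex=1
Op 8: append 3 -> log_len=8
Op 9: F3 acks idx 6 -> match: F0=1 F1=0 F2=1 F3=6; commitIndex=1
Op 10: F1 acks idx 5 -> match: F0=1 F1=5 F2=1 F3=6; commitIndex=5
Op 11: F1 acks idx 3 -> match: F0=1 F1=5 F2=1 F3=6; commitIndex=5
Op 12: F2 acks idx 2 -> match: F0=1 F1=5 F2=2 F3=6; commitIndex=5

Answer: 7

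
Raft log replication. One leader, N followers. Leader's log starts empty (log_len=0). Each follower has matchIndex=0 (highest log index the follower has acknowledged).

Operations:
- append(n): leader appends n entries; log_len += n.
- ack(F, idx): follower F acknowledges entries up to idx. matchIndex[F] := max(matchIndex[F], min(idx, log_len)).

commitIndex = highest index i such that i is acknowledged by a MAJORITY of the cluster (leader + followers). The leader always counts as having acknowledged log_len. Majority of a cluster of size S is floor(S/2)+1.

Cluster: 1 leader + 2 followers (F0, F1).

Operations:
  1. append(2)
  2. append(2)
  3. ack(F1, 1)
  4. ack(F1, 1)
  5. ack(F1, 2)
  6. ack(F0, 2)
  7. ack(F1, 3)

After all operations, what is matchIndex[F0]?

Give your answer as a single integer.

Answer: 2

Derivation:
Op 1: append 2 -> log_len=2
Op 2: append 2 -> log_len=4
Op 3: F1 acks idx 1 -> match: F0=0 F1=1; commitIndex=1
Op 4: F1 acks idx 1 -> match: F0=0 F1=1; commitIndex=1
Op 5: F1 acks idx 2 -> match: F0=0 F1=2; commitIndex=2
Op 6: F0 acks idx 2 -> match: F0=2 F1=2; commitIndex=2
Op 7: F1 acks idx 3 -> match: F0=2 F1=3; commitIndex=3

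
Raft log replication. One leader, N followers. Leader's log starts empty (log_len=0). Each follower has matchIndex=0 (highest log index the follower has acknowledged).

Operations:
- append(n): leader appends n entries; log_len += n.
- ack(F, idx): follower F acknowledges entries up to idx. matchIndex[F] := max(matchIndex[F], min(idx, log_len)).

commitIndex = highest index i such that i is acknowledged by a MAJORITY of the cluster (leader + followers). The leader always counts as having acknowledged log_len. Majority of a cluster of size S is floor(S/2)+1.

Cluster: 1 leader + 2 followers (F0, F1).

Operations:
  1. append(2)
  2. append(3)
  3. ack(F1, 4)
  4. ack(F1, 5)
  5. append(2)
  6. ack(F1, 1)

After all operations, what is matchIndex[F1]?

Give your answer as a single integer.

Op 1: append 2 -> log_len=2
Op 2: append 3 -> log_len=5
Op 3: F1 acks idx 4 -> match: F0=0 F1=4; commitIndex=4
Op 4: F1 acks idx 5 -> match: F0=0 F1=5; commitIndex=5
Op 5: append 2 -> log_len=7
Op 6: F1 acks idx 1 -> match: F0=0 F1=5; commitIndex=5

Answer: 5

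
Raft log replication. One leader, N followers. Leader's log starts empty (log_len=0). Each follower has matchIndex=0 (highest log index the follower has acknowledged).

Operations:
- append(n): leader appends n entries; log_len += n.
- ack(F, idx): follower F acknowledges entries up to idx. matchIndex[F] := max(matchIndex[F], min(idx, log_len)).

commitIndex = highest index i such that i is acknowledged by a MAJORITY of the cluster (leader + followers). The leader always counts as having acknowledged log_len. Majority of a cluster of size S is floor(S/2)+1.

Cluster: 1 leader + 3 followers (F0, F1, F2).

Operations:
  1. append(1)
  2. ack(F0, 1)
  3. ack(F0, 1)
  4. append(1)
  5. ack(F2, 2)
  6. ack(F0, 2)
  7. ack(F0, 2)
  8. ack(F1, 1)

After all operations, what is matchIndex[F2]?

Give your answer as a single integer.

Op 1: append 1 -> log_len=1
Op 2: F0 acks idx 1 -> match: F0=1 F1=0 F2=0; commitIndex=0
Op 3: F0 acks idx 1 -> match: F0=1 F1=0 F2=0; commitIndex=0
Op 4: append 1 -> log_len=2
Op 5: F2 acks idx 2 -> match: F0=1 F1=0 F2=2; commitIndex=1
Op 6: F0 acks idx 2 -> match: F0=2 F1=0 F2=2; commitIndex=2
Op 7: F0 acks idx 2 -> match: F0=2 F1=0 F2=2; commitIndex=2
Op 8: F1 acks idx 1 -> match: F0=2 F1=1 F2=2; commitIndex=2

Answer: 2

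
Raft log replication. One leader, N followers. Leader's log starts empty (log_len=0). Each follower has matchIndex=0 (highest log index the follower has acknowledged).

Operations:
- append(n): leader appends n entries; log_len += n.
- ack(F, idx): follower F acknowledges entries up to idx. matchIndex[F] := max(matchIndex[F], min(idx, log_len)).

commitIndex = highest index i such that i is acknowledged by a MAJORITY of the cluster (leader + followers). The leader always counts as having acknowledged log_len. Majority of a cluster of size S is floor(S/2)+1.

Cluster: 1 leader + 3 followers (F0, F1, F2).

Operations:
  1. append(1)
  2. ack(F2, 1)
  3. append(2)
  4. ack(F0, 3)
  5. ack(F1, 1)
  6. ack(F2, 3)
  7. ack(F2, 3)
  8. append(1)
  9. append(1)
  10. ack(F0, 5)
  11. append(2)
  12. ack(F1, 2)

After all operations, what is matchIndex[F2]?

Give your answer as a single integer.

Op 1: append 1 -> log_len=1
Op 2: F2 acks idx 1 -> match: F0=0 F1=0 F2=1; commitIndex=0
Op 3: append 2 -> log_len=3
Op 4: F0 acks idx 3 -> match: F0=3 F1=0 F2=1; commitIndex=1
Op 5: F1 acks idx 1 -> match: F0=3 F1=1 F2=1; commitIndex=1
Op 6: F2 acks idx 3 -> match: F0=3 F1=1 F2=3; commitIndex=3
Op 7: F2 acks idx 3 -> match: F0=3 F1=1 F2=3; commitIndex=3
Op 8: append 1 -> log_len=4
Op 9: append 1 -> log_len=5
Op 10: F0 acks idx 5 -> match: F0=5 F1=1 F2=3; commitIndex=3
Op 11: append 2 -> log_len=7
Op 12: F1 acks idx 2 -> match: F0=5 F1=2 F2=3; commitIndex=3

Answer: 3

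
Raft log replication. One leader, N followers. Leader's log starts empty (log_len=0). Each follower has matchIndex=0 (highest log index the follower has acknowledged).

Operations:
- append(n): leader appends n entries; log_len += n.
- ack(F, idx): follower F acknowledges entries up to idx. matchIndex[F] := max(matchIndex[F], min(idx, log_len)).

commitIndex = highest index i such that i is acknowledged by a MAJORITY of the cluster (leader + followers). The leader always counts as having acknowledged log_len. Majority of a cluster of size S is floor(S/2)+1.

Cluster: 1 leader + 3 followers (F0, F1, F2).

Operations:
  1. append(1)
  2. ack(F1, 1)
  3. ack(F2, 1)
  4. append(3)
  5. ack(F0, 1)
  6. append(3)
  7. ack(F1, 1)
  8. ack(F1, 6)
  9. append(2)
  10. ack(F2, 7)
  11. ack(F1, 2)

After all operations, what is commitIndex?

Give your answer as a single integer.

Op 1: append 1 -> log_len=1
Op 2: F1 acks idx 1 -> match: F0=0 F1=1 F2=0; commitIndex=0
Op 3: F2 acks idx 1 -> match: F0=0 F1=1 F2=1; commitIndex=1
Op 4: append 3 -> log_len=4
Op 5: F0 acks idx 1 -> match: F0=1 F1=1 F2=1; commitIndex=1
Op 6: append 3 -> log_len=7
Op 7: F1 acks idx 1 -> match: F0=1 F1=1 F2=1; commitIndex=1
Op 8: F1 acks idx 6 -> match: F0=1 F1=6 F2=1; commitIndex=1
Op 9: append 2 -> log_len=9
Op 10: F2 acks idx 7 -> match: F0=1 F1=6 F2=7; commitIndex=6
Op 11: F1 acks idx 2 -> match: F0=1 F1=6 F2=7; commitIndex=6

Answer: 6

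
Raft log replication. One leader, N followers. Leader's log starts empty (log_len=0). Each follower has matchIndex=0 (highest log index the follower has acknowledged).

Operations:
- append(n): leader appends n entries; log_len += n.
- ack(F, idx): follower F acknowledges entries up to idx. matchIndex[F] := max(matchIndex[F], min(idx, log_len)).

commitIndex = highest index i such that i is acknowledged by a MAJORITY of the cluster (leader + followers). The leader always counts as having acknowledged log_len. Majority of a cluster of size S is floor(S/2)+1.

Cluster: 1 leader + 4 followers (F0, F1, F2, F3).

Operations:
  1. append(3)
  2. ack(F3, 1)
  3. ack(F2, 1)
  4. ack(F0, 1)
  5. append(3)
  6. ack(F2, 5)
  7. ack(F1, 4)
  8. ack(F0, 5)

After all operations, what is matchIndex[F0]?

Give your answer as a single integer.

Answer: 5

Derivation:
Op 1: append 3 -> log_len=3
Op 2: F3 acks idx 1 -> match: F0=0 F1=0 F2=0 F3=1; commitIndex=0
Op 3: F2 acks idx 1 -> match: F0=0 F1=0 F2=1 F3=1; commitIndex=1
Op 4: F0 acks idx 1 -> match: F0=1 F1=0 F2=1 F3=1; commitIndex=1
Op 5: append 3 -> log_len=6
Op 6: F2 acks idx 5 -> match: F0=1 F1=0 F2=5 F3=1; commitIndex=1
Op 7: F1 acks idx 4 -> match: F0=1 F1=4 F2=5 F3=1; commitIndex=4
Op 8: F0 acks idx 5 -> match: F0=5 F1=4 F2=5 F3=1; commitIndex=5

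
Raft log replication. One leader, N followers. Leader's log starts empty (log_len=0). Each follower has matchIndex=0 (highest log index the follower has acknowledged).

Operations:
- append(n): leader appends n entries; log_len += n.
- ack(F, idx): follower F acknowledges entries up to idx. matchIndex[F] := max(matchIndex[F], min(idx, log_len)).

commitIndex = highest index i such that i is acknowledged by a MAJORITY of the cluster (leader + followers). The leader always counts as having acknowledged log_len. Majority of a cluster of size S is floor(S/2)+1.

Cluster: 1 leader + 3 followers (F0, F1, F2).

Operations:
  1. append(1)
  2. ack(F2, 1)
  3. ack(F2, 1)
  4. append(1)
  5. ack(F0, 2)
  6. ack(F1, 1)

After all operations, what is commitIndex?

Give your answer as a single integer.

Answer: 1

Derivation:
Op 1: append 1 -> log_len=1
Op 2: F2 acks idx 1 -> match: F0=0 F1=0 F2=1; commitIndex=0
Op 3: F2 acks idx 1 -> match: F0=0 F1=0 F2=1; commitIndex=0
Op 4: append 1 -> log_len=2
Op 5: F0 acks idx 2 -> match: F0=2 F1=0 F2=1; commitIndex=1
Op 6: F1 acks idx 1 -> match: F0=2 F1=1 F2=1; commitIndex=1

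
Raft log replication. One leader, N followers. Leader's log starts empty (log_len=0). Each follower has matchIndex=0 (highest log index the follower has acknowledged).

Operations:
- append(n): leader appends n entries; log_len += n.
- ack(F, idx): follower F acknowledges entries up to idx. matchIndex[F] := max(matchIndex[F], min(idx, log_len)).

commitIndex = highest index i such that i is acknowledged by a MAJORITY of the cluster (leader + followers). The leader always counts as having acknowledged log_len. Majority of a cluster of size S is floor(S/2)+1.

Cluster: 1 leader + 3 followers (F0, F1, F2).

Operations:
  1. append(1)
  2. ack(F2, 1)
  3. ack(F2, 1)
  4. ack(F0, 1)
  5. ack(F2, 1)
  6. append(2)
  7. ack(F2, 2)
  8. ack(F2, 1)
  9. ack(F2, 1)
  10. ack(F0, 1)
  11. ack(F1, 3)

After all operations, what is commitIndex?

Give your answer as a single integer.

Answer: 2

Derivation:
Op 1: append 1 -> log_len=1
Op 2: F2 acks idx 1 -> match: F0=0 F1=0 F2=1; commitIndex=0
Op 3: F2 acks idx 1 -> match: F0=0 F1=0 F2=1; commitIndex=0
Op 4: F0 acks idx 1 -> match: F0=1 F1=0 F2=1; commitIndex=1
Op 5: F2 acks idx 1 -> match: F0=1 F1=0 F2=1; commitIndex=1
Op 6: append 2 -> log_len=3
Op 7: F2 acks idx 2 -> match: F0=1 F1=0 F2=2; commitIndex=1
Op 8: F2 acks idx 1 -> match: F0=1 F1=0 F2=2; commitIndex=1
Op 9: F2 acks idx 1 -> match: F0=1 F1=0 F2=2; commitIndex=1
Op 10: F0 acks idx 1 -> match: F0=1 F1=0 F2=2; commitIndex=1
Op 11: F1 acks idx 3 -> match: F0=1 F1=3 F2=2; commitIndex=2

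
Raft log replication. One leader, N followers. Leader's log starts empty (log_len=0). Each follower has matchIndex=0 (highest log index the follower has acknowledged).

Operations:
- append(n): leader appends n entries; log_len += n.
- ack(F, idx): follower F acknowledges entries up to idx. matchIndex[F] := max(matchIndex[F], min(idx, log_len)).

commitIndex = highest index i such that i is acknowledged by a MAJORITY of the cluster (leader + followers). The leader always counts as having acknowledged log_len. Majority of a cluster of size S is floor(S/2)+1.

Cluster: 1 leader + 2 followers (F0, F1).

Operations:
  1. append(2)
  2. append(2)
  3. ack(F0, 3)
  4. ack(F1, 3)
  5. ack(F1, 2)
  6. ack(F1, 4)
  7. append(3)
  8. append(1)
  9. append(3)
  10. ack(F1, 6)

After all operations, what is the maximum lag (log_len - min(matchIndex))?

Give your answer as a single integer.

Answer: 8

Derivation:
Op 1: append 2 -> log_len=2
Op 2: append 2 -> log_len=4
Op 3: F0 acks idx 3 -> match: F0=3 F1=0; commitIndex=3
Op 4: F1 acks idx 3 -> match: F0=3 F1=3; commitIndex=3
Op 5: F1 acks idx 2 -> match: F0=3 F1=3; commitIndex=3
Op 6: F1 acks idx 4 -> match: F0=3 F1=4; commitIndex=4
Op 7: append 3 -> log_len=7
Op 8: append 1 -> log_len=8
Op 9: append 3 -> log_len=11
Op 10: F1 acks idx 6 -> match: F0=3 F1=6; commitIndex=6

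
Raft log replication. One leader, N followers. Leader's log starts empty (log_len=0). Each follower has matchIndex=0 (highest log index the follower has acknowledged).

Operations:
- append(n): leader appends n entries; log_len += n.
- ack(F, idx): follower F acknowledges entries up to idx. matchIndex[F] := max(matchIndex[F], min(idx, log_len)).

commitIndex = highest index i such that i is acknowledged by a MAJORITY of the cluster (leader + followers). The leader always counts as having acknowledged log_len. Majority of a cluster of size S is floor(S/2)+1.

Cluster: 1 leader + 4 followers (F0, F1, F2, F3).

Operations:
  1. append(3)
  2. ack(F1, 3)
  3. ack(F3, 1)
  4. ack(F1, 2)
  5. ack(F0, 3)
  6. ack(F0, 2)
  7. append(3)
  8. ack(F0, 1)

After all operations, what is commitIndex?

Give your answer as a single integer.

Answer: 3

Derivation:
Op 1: append 3 -> log_len=3
Op 2: F1 acks idx 3 -> match: F0=0 F1=3 F2=0 F3=0; commitIndex=0
Op 3: F3 acks idx 1 -> match: F0=0 F1=3 F2=0 F3=1; commitIndex=1
Op 4: F1 acks idx 2 -> match: F0=0 F1=3 F2=0 F3=1; commitIndex=1
Op 5: F0 acks idx 3 -> match: F0=3 F1=3 F2=0 F3=1; commitIndex=3
Op 6: F0 acks idx 2 -> match: F0=3 F1=3 F2=0 F3=1; commitIndex=3
Op 7: append 3 -> log_len=6
Op 8: F0 acks idx 1 -> match: F0=3 F1=3 F2=0 F3=1; commitIndex=3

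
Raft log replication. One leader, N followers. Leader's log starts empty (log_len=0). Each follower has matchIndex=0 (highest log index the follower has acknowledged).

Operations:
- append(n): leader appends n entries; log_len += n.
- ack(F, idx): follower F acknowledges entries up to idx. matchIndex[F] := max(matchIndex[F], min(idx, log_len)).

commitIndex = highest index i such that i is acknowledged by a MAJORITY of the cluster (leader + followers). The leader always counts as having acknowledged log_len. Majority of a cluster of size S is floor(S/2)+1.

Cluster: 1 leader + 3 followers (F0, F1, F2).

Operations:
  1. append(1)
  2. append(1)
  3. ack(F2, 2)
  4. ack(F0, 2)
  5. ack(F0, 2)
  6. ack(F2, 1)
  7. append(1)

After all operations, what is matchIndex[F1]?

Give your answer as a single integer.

Answer: 0

Derivation:
Op 1: append 1 -> log_len=1
Op 2: append 1 -> log_len=2
Op 3: F2 acks idx 2 -> match: F0=0 F1=0 F2=2; commitIndex=0
Op 4: F0 acks idx 2 -> match: F0=2 F1=0 F2=2; commitIndex=2
Op 5: F0 acks idx 2 -> match: F0=2 F1=0 F2=2; commitIndex=2
Op 6: F2 acks idx 1 -> match: F0=2 F1=0 F2=2; commitIndex=2
Op 7: append 1 -> log_len=3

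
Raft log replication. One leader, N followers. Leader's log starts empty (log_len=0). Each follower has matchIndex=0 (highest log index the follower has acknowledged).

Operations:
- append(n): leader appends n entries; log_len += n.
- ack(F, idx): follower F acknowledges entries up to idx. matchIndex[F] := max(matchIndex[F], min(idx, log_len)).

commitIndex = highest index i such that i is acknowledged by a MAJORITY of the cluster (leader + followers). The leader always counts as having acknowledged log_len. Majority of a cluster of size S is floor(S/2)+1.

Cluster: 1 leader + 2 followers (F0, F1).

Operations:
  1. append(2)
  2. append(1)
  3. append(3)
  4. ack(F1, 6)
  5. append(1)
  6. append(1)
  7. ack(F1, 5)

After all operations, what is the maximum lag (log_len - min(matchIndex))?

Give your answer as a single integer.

Op 1: append 2 -> log_len=2
Op 2: append 1 -> log_len=3
Op 3: append 3 -> log_len=6
Op 4: F1 acks idx 6 -> match: F0=0 F1=6; commitIndex=6
Op 5: append 1 -> log_len=7
Op 6: append 1 -> log_len=8
Op 7: F1 acks idx 5 -> match: F0=0 F1=6; commitIndex=6

Answer: 8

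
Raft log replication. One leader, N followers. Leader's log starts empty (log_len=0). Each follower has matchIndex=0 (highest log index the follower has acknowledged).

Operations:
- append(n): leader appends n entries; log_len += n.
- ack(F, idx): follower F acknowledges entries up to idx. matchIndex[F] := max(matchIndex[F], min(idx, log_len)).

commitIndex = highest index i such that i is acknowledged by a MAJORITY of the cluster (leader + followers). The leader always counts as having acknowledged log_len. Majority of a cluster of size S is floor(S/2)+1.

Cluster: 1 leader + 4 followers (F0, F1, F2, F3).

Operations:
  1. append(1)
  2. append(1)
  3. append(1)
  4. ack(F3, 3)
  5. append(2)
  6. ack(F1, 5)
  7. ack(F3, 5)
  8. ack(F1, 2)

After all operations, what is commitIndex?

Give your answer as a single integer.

Op 1: append 1 -> log_len=1
Op 2: append 1 -> log_len=2
Op 3: append 1 -> log_len=3
Op 4: F3 acks idx 3 -> match: F0=0 F1=0 F2=0 F3=3; commitIndex=0
Op 5: append 2 -> log_len=5
Op 6: F1 acks idx 5 -> match: F0=0 F1=5 F2=0 F3=3; commitIndex=3
Op 7: F3 acks idx 5 -> match: F0=0 F1=5 F2=0 F3=5; commitIndex=5
Op 8: F1 acks idx 2 -> match: F0=0 F1=5 F2=0 F3=5; commitIndex=5

Answer: 5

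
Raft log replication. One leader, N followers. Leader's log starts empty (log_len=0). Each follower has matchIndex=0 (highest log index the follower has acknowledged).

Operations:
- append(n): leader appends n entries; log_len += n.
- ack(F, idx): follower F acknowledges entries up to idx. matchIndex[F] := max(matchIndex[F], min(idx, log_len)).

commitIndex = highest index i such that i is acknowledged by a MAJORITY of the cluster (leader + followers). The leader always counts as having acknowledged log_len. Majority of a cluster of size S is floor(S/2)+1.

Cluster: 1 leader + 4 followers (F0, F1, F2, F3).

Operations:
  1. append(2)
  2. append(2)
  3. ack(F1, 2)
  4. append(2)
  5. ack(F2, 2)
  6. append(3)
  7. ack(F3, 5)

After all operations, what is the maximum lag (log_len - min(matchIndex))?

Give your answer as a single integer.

Answer: 9

Derivation:
Op 1: append 2 -> log_len=2
Op 2: append 2 -> log_len=4
Op 3: F1 acks idx 2 -> match: F0=0 F1=2 F2=0 F3=0; commitIndex=0
Op 4: append 2 -> log_len=6
Op 5: F2 acks idx 2 -> match: F0=0 F1=2 F2=2 F3=0; commitIndex=2
Op 6: append 3 -> log_len=9
Op 7: F3 acks idx 5 -> match: F0=0 F1=2 F2=2 F3=5; commitIndex=2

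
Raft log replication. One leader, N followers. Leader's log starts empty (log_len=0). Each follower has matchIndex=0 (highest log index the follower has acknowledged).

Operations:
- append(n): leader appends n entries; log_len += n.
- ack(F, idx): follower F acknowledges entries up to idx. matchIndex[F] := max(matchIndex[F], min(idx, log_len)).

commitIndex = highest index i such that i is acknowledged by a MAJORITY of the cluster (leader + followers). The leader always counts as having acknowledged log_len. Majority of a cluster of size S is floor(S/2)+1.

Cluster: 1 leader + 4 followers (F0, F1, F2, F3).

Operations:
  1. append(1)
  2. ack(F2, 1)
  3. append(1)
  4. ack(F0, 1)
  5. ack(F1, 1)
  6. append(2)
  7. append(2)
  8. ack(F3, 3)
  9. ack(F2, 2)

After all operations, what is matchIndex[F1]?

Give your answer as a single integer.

Op 1: append 1 -> log_len=1
Op 2: F2 acks idx 1 -> match: F0=0 F1=0 F2=1 F3=0; commitIndex=0
Op 3: append 1 -> log_len=2
Op 4: F0 acks idx 1 -> match: F0=1 F1=0 F2=1 F3=0; commitIndex=1
Op 5: F1 acks idx 1 -> match: F0=1 F1=1 F2=1 F3=0; commitIndex=1
Op 6: append 2 -> log_len=4
Op 7: append 2 -> log_len=6
Op 8: F3 acks idx 3 -> match: F0=1 F1=1 F2=1 F3=3; commitIndex=1
Op 9: F2 acks idx 2 -> match: F0=1 F1=1 F2=2 F3=3; commitIndex=2

Answer: 1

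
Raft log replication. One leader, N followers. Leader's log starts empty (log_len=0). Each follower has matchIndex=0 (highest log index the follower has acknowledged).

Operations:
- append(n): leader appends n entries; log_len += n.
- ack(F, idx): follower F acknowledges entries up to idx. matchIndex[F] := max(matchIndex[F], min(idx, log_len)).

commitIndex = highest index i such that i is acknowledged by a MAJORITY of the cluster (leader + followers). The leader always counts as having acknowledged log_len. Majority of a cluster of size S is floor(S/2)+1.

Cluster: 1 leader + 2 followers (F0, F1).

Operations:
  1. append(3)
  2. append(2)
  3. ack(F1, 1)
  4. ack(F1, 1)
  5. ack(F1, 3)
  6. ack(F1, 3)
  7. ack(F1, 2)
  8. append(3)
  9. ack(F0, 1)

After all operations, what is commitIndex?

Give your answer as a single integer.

Answer: 3

Derivation:
Op 1: append 3 -> log_len=3
Op 2: append 2 -> log_len=5
Op 3: F1 acks idx 1 -> match: F0=0 F1=1; commitIndex=1
Op 4: F1 acks idx 1 -> match: F0=0 F1=1; commitIndex=1
Op 5: F1 acks idx 3 -> match: F0=0 F1=3; commitIndex=3
Op 6: F1 acks idx 3 -> match: F0=0 F1=3; commitIndex=3
Op 7: F1 acks idx 2 -> match: F0=0 F1=3; commitIndex=3
Op 8: append 3 -> log_len=8
Op 9: F0 acks idx 1 -> match: F0=1 F1=3; commitIndex=3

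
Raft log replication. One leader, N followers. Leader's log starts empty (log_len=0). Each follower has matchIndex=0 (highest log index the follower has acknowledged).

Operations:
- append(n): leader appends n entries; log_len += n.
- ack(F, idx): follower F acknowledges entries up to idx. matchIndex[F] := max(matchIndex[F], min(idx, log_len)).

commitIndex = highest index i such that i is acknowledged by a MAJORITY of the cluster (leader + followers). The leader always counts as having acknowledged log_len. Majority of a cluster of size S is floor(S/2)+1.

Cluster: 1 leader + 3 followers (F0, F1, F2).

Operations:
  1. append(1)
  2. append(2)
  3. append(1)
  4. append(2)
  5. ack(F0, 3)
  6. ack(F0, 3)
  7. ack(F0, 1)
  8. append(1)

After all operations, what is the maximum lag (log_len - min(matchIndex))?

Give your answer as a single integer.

Answer: 7

Derivation:
Op 1: append 1 -> log_len=1
Op 2: append 2 -> log_len=3
Op 3: append 1 -> log_len=4
Op 4: append 2 -> log_len=6
Op 5: F0 acks idx 3 -> match: F0=3 F1=0 F2=0; commitIndex=0
Op 6: F0 acks idx 3 -> match: F0=3 F1=0 F2=0; commitIndex=0
Op 7: F0 acks idx 1 -> match: F0=3 F1=0 F2=0; commitIndex=0
Op 8: append 1 -> log_len=7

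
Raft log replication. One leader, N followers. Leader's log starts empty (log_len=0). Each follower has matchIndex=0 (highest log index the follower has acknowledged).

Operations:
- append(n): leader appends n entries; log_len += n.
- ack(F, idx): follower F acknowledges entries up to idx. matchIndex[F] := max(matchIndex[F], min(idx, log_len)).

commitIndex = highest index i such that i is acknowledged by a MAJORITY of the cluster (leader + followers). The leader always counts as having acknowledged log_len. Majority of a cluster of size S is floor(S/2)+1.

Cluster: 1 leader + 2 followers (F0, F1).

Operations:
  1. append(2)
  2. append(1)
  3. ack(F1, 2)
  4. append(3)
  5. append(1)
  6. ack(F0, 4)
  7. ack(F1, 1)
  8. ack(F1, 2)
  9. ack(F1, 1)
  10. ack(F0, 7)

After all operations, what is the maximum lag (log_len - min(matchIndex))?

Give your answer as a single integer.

Answer: 5

Derivation:
Op 1: append 2 -> log_len=2
Op 2: append 1 -> log_len=3
Op 3: F1 acks idx 2 -> match: F0=0 F1=2; commitIndex=2
Op 4: append 3 -> log_len=6
Op 5: append 1 -> log_len=7
Op 6: F0 acks idx 4 -> match: F0=4 F1=2; commitIndex=4
Op 7: F1 acks idx 1 -> match: F0=4 F1=2; commitIndex=4
Op 8: F1 acks idx 2 -> match: F0=4 F1=2; commitIndex=4
Op 9: F1 acks idx 1 -> match: F0=4 F1=2; commitIndex=4
Op 10: F0 acks idx 7 -> match: F0=7 F1=2; commitIndex=7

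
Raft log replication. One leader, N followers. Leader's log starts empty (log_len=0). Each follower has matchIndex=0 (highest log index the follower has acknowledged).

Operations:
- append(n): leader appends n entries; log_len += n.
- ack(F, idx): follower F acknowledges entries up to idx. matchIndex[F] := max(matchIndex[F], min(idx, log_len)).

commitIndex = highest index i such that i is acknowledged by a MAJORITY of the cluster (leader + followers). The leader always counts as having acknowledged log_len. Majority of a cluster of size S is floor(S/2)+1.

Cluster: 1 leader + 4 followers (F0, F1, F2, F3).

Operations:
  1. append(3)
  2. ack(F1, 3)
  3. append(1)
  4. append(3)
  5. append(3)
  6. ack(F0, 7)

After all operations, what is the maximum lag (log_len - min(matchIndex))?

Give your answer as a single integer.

Answer: 10

Derivation:
Op 1: append 3 -> log_len=3
Op 2: F1 acks idx 3 -> match: F0=0 F1=3 F2=0 F3=0; commitIndex=0
Op 3: append 1 -> log_len=4
Op 4: append 3 -> log_len=7
Op 5: append 3 -> log_len=10
Op 6: F0 acks idx 7 -> match: F0=7 F1=3 F2=0 F3=0; commitIndex=3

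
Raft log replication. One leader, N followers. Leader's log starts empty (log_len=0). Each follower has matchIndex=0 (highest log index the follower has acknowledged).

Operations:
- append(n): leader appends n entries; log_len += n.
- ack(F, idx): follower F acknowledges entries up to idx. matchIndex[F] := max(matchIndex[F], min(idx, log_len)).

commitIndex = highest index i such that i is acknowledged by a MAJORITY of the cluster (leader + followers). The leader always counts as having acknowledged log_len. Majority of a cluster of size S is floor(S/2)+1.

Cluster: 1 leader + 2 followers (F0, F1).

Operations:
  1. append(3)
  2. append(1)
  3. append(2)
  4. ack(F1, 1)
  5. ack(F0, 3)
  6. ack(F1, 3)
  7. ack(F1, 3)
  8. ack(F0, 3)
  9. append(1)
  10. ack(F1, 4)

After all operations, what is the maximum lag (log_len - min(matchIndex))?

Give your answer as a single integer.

Answer: 4

Derivation:
Op 1: append 3 -> log_len=3
Op 2: append 1 -> log_len=4
Op 3: append 2 -> log_len=6
Op 4: F1 acks idx 1 -> match: F0=0 F1=1; commitIndex=1
Op 5: F0 acks idx 3 -> match: F0=3 F1=1; commitIndex=3
Op 6: F1 acks idx 3 -> match: F0=3 F1=3; commitIndex=3
Op 7: F1 acks idx 3 -> match: F0=3 F1=3; commitIndex=3
Op 8: F0 acks idx 3 -> match: F0=3 F1=3; commitIndex=3
Op 9: append 1 -> log_len=7
Op 10: F1 acks idx 4 -> match: F0=3 F1=4; commitIndex=4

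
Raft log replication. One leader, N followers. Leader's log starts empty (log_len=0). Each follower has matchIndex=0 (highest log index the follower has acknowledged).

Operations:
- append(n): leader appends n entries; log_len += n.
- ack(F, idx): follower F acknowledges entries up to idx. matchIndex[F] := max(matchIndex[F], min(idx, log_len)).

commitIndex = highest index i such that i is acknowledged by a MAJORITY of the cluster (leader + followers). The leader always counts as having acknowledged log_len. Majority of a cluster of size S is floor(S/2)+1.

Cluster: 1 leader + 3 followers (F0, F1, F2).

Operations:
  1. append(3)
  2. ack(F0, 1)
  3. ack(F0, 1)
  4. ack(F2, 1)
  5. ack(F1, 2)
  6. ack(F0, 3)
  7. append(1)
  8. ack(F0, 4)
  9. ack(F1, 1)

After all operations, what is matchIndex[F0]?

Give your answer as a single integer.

Op 1: append 3 -> log_len=3
Op 2: F0 acks idx 1 -> match: F0=1 F1=0 F2=0; commitIndex=0
Op 3: F0 acks idx 1 -> match: F0=1 F1=0 F2=0; commitIndex=0
Op 4: F2 acks idx 1 -> match: F0=1 F1=0 F2=1; commitIndex=1
Op 5: F1 acks idx 2 -> match: F0=1 F1=2 F2=1; commitIndex=1
Op 6: F0 acks idx 3 -> match: F0=3 F1=2 F2=1; commitIndex=2
Op 7: append 1 -> log_len=4
Op 8: F0 acks idx 4 -> match: F0=4 F1=2 F2=1; commitIndex=2
Op 9: F1 acks idx 1 -> match: F0=4 F1=2 F2=1; commitIndex=2

Answer: 4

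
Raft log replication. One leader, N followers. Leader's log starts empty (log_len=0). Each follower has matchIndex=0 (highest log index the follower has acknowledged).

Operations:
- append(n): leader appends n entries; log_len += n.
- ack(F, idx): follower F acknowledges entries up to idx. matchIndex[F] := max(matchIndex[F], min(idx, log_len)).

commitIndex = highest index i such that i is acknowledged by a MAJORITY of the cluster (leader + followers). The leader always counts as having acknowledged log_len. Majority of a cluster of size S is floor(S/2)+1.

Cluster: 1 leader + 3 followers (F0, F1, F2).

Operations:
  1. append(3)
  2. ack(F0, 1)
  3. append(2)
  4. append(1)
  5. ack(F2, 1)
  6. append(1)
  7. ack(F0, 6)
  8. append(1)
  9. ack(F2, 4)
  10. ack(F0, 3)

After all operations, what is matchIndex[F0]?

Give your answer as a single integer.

Op 1: append 3 -> log_len=3
Op 2: F0 acks idx 1 -> match: F0=1 F1=0 F2=0; commitIndex=0
Op 3: append 2 -> log_len=5
Op 4: append 1 -> log_len=6
Op 5: F2 acks idx 1 -> match: F0=1 F1=0 F2=1; commitIndex=1
Op 6: append 1 -> log_len=7
Op 7: F0 acks idx 6 -> match: F0=6 F1=0 F2=1; commitIndex=1
Op 8: append 1 -> log_len=8
Op 9: F2 acks idx 4 -> match: F0=6 F1=0 F2=4; commitIndex=4
Op 10: F0 acks idx 3 -> match: F0=6 F1=0 F2=4; commitIndex=4

Answer: 6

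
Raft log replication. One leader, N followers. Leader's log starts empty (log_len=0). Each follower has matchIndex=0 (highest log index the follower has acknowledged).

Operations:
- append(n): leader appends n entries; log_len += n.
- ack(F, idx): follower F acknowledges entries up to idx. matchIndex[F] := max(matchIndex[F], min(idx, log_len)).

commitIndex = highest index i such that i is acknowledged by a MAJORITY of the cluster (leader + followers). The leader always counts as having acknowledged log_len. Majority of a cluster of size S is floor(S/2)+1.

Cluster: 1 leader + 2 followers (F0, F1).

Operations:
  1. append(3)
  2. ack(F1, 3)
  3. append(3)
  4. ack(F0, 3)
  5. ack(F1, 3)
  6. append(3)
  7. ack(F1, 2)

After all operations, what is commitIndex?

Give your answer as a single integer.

Op 1: append 3 -> log_len=3
Op 2: F1 acks idx 3 -> match: F0=0 F1=3; commitIndex=3
Op 3: append 3 -> log_len=6
Op 4: F0 acks idx 3 -> match: F0=3 F1=3; commitIndex=3
Op 5: F1 acks idx 3 -> match: F0=3 F1=3; commitIndex=3
Op 6: append 3 -> log_len=9
Op 7: F1 acks idx 2 -> match: F0=3 F1=3; commitIndex=3

Answer: 3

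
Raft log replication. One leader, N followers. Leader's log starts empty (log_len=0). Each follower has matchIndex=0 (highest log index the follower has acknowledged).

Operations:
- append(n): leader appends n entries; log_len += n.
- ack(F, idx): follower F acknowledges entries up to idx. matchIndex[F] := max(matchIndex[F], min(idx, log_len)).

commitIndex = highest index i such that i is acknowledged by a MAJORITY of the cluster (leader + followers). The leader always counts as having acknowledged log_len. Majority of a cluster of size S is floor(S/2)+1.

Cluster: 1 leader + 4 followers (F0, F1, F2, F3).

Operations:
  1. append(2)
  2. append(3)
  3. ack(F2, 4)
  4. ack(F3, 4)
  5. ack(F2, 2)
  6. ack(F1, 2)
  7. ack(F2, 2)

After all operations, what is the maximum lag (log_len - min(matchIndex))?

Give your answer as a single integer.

Op 1: append 2 -> log_len=2
Op 2: append 3 -> log_len=5
Op 3: F2 acks idx 4 -> match: F0=0 F1=0 F2=4 F3=0; commitIndex=0
Op 4: F3 acks idx 4 -> match: F0=0 F1=0 F2=4 F3=4; commitIndex=4
Op 5: F2 acks idx 2 -> match: F0=0 F1=0 F2=4 F3=4; commitIndex=4
Op 6: F1 acks idx 2 -> match: F0=0 F1=2 F2=4 F3=4; commitIndex=4
Op 7: F2 acks idx 2 -> match: F0=0 F1=2 F2=4 F3=4; commitIndex=4

Answer: 5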